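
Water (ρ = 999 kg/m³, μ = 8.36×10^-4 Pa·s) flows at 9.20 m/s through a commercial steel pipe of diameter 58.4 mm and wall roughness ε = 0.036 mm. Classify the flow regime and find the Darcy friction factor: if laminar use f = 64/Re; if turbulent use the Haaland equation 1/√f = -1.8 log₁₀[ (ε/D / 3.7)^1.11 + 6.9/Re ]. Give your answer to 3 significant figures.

Re = ρVD/μ = 999·9.2·0.0584/0.000836 = 6.42e+05.
Re > 4000 → turbulent. ε/D = 3.6e-05/0.0584 = 0.000616; Haaland: 1/√f = -1.8 log₁₀[6.4e-05 + 1.07e-05] = 7.428, so f = 0.01813.

f ≈ 0.0181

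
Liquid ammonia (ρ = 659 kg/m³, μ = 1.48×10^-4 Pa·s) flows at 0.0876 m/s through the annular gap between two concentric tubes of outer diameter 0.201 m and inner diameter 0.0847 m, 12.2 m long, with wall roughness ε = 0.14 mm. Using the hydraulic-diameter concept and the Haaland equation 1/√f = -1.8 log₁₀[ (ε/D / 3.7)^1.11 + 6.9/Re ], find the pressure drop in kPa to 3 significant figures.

Hydraulic diameter D_h = 4A/P = D_o - D_i = 0.201 - 0.0847 = 0.1163 m.
Re = ρVD_h/μ = 659·0.0876·0.1163/0.000148 = 4.536e+04.
ε/D_h = 0.00014/0.1163 = 0.0012; Haaland gives 1/√f = -1.8 log₁₀[0.000134+0.000152] = 6.377, so f = 0.02459.
ΔP = f(L/D_h)(ρV²/2) = 0.02459·12.2/0.1163·2.529 = 6.523 Pa.
ΔP = 0.00652 kPa.

ΔP ≈ 0.00652 kPa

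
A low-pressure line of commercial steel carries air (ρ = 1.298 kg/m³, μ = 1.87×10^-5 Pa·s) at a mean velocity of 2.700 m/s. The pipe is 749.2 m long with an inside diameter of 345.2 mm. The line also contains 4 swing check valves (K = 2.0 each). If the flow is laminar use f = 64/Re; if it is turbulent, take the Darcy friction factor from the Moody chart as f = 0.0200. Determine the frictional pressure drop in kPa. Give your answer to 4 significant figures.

Reynolds number Re = ρVD/μ = 1.298 · 2.7 · 0.3452 / 1.87e-05 = 6.469e+04.
Re > 4000 → turbulent; use the Moody-chart value f = 0.0200.
Total minor-loss coefficient ΣK = 4·2 = 8.
ΔP = [f·L/D + ΣK]·(ρV²/2) = [0.02·749.2/0.3452 + 8]·(1.298·2.7²/2) = [43.41 + 8]·4.731 = 243.2 Pa.
ΔP = 243.2 Pa = 0.2432 kPa.

ΔP ≈ 0.2432 kPa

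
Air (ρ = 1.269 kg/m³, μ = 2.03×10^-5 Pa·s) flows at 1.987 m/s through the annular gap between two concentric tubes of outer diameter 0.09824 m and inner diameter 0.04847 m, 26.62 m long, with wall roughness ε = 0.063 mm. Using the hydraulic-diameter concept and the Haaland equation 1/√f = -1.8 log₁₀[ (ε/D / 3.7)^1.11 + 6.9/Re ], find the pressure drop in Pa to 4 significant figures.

Hydraulic diameter D_h = 4A/P = D_o - D_i = 0.09824 - 0.04847 = 0.04977 m.
Re = ρVD_h/μ = 1.269·1.987·0.04977/2.03e-05 = 6182.
ε/D_h = 6.3e-05/0.04977 = 0.00127; Haaland gives 1/√f = -1.8 log₁₀[0.000142+0.00112] = 5.22, so f = 0.03669.
ΔP = f(L/D_h)(ρV²/2) = 0.03669·26.62/0.04977·2.505 = 49.17 Pa.

ΔP ≈ 49.17 Pa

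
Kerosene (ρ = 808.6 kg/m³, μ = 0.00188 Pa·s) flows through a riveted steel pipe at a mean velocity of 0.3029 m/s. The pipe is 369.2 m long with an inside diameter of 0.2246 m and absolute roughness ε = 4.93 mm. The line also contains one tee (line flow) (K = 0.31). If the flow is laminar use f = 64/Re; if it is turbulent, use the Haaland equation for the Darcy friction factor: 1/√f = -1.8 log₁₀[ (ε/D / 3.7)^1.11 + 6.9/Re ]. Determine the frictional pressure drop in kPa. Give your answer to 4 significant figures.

Reynolds number Re = ρVD/μ = 808.6 · 0.3029 · 0.2246 / 0.00188 = 2.926e+04.
Re > 4000 → turbulent. Relative roughness ε/D = 0.00493/0.2246 = 0.022. Haaland: 1/√f = -1.8 log₁₀[(0.022/3.7)^1.11 + 6.9/2.926e+04] = -1.8 log₁₀[0.00338 + 0.000236] = 4.396, so f = 0.05174.
Total minor-loss coefficient ΣK = 1·0.31 = 0.31.
ΔP = [f·L/D + ΣK]·(ρV²/2) = [0.05174·369.2/0.2246 + 0.31]·(808.6·0.3029²/2) = [85.05 + 0.31]·37.09 = 3166 Pa.
ΔP = 3166 Pa = 3.166 kPa.

ΔP ≈ 3.166 kPa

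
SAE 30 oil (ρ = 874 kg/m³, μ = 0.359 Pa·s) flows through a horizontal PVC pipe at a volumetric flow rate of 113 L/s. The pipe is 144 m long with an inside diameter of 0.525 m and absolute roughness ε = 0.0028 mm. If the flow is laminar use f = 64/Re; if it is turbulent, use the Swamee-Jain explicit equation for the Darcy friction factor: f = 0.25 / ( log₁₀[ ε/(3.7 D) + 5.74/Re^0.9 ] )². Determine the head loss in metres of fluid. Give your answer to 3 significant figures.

Q = 113 L/s = 113/1000 = 0.113 m³/s.
Cross-sectional area A = πD²/4 = π(0.525)²/4 = 0.2165 m²; mean velocity V = Q/A = 0.113/0.2165 = 0.522 m/s.
Reynolds number Re = ρVD/μ = 874 · 0.522 · 0.525 / 0.359 = 667.2.
Re < 2300 → laminar flow, so f = 64/Re = 64/667.2 = 0.09593 (the turbulent correlation is not needed).
Darcy-Weisbach: ΔP = f(L/D)(ρV²/2) = 0.09593·(144/0.525)·(874·0.522²/2) = 0.09593·274.3·119.1 = 3133 Pa.
Head loss h_f = ΔP/(ρg) = 3133/(874·9.81) = 0.365 m.

h_f ≈ 0.365 m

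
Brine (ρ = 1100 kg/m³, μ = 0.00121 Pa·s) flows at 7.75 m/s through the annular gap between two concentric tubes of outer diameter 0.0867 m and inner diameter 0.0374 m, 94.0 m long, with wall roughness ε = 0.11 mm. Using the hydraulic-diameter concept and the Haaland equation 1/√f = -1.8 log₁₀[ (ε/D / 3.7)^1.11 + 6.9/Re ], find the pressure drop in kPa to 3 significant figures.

Hydraulic diameter D_h = 4A/P = D_o - D_i = 0.0867 - 0.0374 = 0.0493 m.
Re = ρVD_h/μ = 1100·7.75·0.0493/0.00121 = 3.473e+05.
ε/D_h = 0.00011/0.0493 = 0.00223; Haaland gives 1/√f = -1.8 log₁₀[0.000267+1.99e-05] = 6.377, so f = 0.02459.
ΔP = f(L/D_h)(ρV²/2) = 0.02459·94/0.0493·3.303e+04 = 1.549e+06 Pa.
ΔP = 1550 kPa.

ΔP ≈ 1550 kPa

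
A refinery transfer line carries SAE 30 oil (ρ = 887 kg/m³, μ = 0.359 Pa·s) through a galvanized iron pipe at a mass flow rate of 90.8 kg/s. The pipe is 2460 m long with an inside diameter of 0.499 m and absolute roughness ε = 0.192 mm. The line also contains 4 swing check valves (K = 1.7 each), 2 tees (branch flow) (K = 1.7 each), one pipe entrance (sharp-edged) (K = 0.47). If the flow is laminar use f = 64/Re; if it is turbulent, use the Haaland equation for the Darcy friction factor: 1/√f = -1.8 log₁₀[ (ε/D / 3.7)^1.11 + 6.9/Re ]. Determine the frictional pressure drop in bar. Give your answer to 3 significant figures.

ΔP ≈ 0.607 bar

A = πD²/4 = π(0.499)²/4 = 0.1956 m²; mean velocity V = ṁ/(ρA) = 90.8/(887 · 0.1956) = 0.5234 m/s.
Reynolds number Re = ρVD/μ = 887 · 0.5234 · 0.499 / 0.359 = 645.4.
Re < 2300 → laminar flow, so f = 64/Re = 64/645.4 = 0.09917 (the turbulent correlation is not needed).
Total minor-loss coefficient ΣK = 4·1.7 + 2·1.7 + 1·0.47 = 10.7.
ΔP = [f·L/D + ΣK]·(ρV²/2) = [0.09917·2460/0.499 + 10.7]·(887·0.5234²/2) = [488.9 + 10.7]·121.5 = 6.071e+04 Pa.
ΔP = 6.071e+04 Pa = 0.607 bar.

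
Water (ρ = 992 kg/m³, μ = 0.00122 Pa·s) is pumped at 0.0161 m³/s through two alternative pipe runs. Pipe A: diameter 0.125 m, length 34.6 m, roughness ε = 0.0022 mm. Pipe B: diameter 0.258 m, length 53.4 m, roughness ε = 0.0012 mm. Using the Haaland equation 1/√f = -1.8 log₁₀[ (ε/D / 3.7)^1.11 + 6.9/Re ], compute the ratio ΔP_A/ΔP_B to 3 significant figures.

ΔP_A/ΔP_B ≈ 20.9

Pipe A: V = Q/A = 0.0161/0.01227 = 1.312 m/s; Re = 1.333e+05; ε/D = 1.76e-05; Haaland → f = 0.01688; ΔP_A = f(L/D)(ρV²/2) = 3989 Pa.
Pipe B: V = Q/A = 0.0161/0.05228 = 0.308 m/s; Re = 6.461e+04; ε/D = 4.65e-06; Haaland → f = 0.01958; ΔP_B = f(L/D)(ρV²/2) = 190.6 Pa.
ΔP_A/ΔP_B = 3989/190.6 = 20.9.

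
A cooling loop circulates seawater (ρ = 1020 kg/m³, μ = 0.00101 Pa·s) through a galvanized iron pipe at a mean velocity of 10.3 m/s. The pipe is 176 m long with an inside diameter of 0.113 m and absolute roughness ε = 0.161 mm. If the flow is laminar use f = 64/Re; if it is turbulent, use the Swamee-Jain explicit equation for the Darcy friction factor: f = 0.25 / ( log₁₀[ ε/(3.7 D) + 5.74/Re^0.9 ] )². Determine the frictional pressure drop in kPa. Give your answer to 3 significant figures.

Reynolds number Re = ρVD/μ = 1020 · 10.3 · 0.113 / 0.00101 = 1.175e+06.
Re > 4000 → turbulent. Relative roughness ε/D = 0.000161/0.113 = 0.00142. Swamee-Jain: f = 0.25/(log₁₀[0.00142/3.7 + 5.74/1.175e+06^0.9])² = 0.25/(log₁₀[0.000385 + 1.98e-05])² = 0.25/(-3.393)² = 0.02172.
Darcy-Weisbach: ΔP = f(L/D)(ρV²/2) = 0.02172·(176/0.113)·(1020·10.3²/2) = 0.02172·1558·5.411e+04 = 1.83e+06 Pa.
ΔP = 1.83e+06 Pa = 1830 kPa.

ΔP ≈ 1830 kPa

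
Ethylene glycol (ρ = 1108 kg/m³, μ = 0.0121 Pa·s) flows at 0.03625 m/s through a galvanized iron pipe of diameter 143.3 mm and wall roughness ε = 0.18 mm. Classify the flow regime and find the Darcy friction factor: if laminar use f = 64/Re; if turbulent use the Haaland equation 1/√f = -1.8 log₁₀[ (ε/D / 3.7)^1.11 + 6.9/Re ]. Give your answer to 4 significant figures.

Re = ρVD/μ = 1108·0.03625·0.1433/0.0121 = 475.7.
Re < 2300 → laminar, so f = 64/Re = 0.1345 (roughness is irrelevant in laminar flow).

f ≈ 0.1345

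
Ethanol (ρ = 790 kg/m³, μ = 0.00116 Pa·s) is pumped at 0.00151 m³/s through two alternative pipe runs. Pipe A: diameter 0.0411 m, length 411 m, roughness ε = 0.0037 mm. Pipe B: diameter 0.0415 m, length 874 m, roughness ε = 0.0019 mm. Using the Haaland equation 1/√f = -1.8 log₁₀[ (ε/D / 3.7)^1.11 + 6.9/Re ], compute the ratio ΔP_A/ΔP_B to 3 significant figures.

ΔP_A/ΔP_B ≈ 0.495

Pipe A: V = Q/A = 0.00151/0.001327 = 1.138 m/s; Re = 3.186e+04; ε/D = 9e-05; Haaland → f = 0.02317; ΔP_A = f(L/D)(ρV²/2) = 1.186e+05 Pa.
Pipe B: V = Q/A = 0.00151/0.001353 = 1.116 m/s; Re = 3.155e+04; ε/D = 4.58e-05; Haaland → f = 0.02313; ΔP_B = f(L/D)(ρV²/2) = 2.398e+05 Pa.
ΔP_A/ΔP_B = 1.186e+05/2.398e+05 = 0.495.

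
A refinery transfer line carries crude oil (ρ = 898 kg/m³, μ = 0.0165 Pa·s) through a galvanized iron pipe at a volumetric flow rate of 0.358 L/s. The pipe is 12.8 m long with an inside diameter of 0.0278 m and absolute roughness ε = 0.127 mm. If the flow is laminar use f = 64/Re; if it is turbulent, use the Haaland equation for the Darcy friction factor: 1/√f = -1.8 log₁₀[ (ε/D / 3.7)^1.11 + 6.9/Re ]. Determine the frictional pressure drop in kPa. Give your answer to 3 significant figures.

Q = 0.358 L/s = 0.358/1000 = 0.000358 m³/s.
Cross-sectional area A = πD²/4 = π(0.0278)²/4 = 0.000607 m²; mean velocity V = Q/A = 0.000358/0.000607 = 0.5898 m/s.
Reynolds number Re = ρVD/μ = 898 · 0.5898 · 0.0278 / 0.0165 = 892.4.
Re < 2300 → laminar flow, so f = 64/Re = 64/892.4 = 0.07172 (the turbulent correlation is not needed).
Darcy-Weisbach: ΔP = f(L/D)(ρV²/2) = 0.07172·(12.8/0.0278)·(898·0.5898²/2) = 0.07172·460.4·156.2 = 5158 Pa.
ΔP = 5158 Pa = 5.16 kPa.

ΔP ≈ 5.16 kPa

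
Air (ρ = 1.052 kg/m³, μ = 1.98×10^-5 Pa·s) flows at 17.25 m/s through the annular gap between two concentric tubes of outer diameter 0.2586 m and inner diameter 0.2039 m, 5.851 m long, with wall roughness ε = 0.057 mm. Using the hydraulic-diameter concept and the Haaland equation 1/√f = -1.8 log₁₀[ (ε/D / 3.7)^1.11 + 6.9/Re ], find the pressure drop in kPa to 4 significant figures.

ΔP ≈ 0.3991 kPa

Hydraulic diameter D_h = 4A/P = D_o - D_i = 0.2586 - 0.2039 = 0.0547 m.
Re = ρVD_h/μ = 1.052·17.25·0.0547/1.98e-05 = 5.013e+04.
ε/D_h = 5.7e-05/0.0547 = 0.00104; Haaland gives 1/√f = -1.8 log₁₀[0.000115+0.000138] = 6.477, so f = 0.02384.
ΔP = f(L/D_h)(ρV²/2) = 0.02384·5.851/0.0547·156.5 = 399.1 Pa.
ΔP = 0.3991 kPa.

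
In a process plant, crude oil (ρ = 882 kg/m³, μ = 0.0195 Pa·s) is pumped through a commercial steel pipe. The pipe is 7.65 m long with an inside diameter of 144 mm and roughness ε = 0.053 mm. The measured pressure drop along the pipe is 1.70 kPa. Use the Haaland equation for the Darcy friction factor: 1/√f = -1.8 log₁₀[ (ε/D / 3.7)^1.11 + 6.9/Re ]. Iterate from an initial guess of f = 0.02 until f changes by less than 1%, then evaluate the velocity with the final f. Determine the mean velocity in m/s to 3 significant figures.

V ≈ 1.52 m/s

Rearranging Darcy-Weisbach: V = √(2·ΔP·D/(f·L·ρ)). With ε/D = 5.3e-05/0.144 = 0.000368, iterate starting from f = 0.02:
  f = 0.02 → V = √(2·1700·0.144/(0.02·7.65·882)) = 1.905 m/s; Re = ρVD/μ = 1.241e+04; f → 0.02963
  f = 0.02963 → V = 1.565 m/s; Re = 1.019e+04; f → 0.03117
  f = 0.03117 → V = 1.526 m/s; Re = 9938; f → 0.03137
Converged (Δf/f < 1%). With the final f = 0.03137: V = √(2·1700·0.144/(0.03137·7.65·882)) = 1.521 m/s.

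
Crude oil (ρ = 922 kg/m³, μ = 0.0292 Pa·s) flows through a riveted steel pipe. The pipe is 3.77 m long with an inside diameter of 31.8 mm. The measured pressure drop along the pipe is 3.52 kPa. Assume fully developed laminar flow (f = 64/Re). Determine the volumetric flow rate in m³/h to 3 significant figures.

Q ≈ 2.89 m³/h

For laminar flow, f = 64/Re with Re = ρVD/μ, so Darcy-Weisbach reduces to ΔP = 32μLV/D². Solving for V: V = ΔP·D²/(32μL) = 3520·(0.0318)²/(32·0.0292·3.77) = 1.01 m/s.
Check: Re = ρVD/μ = 922·1.01·0.0318/0.0292 = 1015 < 2300, so the laminar assumption holds.
Q = V·A = 1.01·(π/4·0.0318²) = 0.0008025 m³/s = 2.89 m³/h.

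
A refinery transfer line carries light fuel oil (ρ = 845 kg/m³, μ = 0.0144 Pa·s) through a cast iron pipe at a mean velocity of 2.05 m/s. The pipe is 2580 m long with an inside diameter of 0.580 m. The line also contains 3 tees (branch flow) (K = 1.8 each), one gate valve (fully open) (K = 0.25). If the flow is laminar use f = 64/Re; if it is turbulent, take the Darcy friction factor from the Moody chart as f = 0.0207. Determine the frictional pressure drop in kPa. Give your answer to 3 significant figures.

Reynolds number Re = ρVD/μ = 845 · 2.05 · 0.58 / 0.0144 = 6.977e+04.
Re > 4000 → turbulent; use the Moody-chart value f = 0.0207.
Total minor-loss coefficient ΣK = 3·1.8 + 1·0.25 = 5.65.
ΔP = [f·L/D + ΣK]·(ρV²/2) = [0.0207·2580/0.58 + 5.65]·(845·2.05²/2) = [92.08 + 5.65]·1776 = 1.735e+05 Pa.
ΔP = 1.735e+05 Pa = 174 kPa.

ΔP ≈ 174 kPa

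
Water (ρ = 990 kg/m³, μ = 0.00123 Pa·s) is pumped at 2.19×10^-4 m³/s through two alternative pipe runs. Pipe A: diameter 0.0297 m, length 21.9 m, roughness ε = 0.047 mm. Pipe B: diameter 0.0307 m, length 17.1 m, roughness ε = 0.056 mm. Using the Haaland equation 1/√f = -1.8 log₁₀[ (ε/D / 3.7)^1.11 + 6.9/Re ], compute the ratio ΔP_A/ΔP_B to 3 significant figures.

Pipe A: V = Q/A = 0.000219/0.0006928 = 0.3161 m/s; Re = 7557; ε/D = 0.00158; Haaland → f = 0.03522; ΔP_A = f(L/D)(ρV²/2) = 1284 Pa.
Pipe B: V = Q/A = 0.000219/0.0007402 = 0.2959 m/s; Re = 7310; ε/D = 0.00182; Haaland → f = 0.03579; ΔP_B = f(L/D)(ρV²/2) = 863.7 Pa.
ΔP_A/ΔP_B = 1284/863.7 = 1.49.

ΔP_A/ΔP_B ≈ 1.49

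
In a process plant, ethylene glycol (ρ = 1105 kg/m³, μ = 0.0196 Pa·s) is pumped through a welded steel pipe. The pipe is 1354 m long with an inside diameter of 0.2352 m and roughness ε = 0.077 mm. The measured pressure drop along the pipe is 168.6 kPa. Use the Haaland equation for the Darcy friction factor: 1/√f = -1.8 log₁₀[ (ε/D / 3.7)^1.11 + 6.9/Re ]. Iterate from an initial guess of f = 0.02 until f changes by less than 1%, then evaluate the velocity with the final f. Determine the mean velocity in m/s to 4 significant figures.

Rearranging Darcy-Weisbach: V = √(2·ΔP·D/(f·L·ρ)). With ε/D = 7.7e-05/0.2352 = 0.000327, iterate starting from f = 0.02:
  f = 0.02 → V = √(2·1.686e+05·0.2352/(0.02·1354·1105)) = 1.628 m/s; Re = ρVD/μ = 2.159e+04; f → 0.02587
  f = 0.02587 → V = 1.432 m/s; Re = 1.898e+04; f → 0.02665
  f = 0.02665 → V = 1.41 m/s; Re = 1.87e+04; f → 0.02674
Converged (Δf/f < 1%). With the final f = 0.02674: V = √(2·1.686e+05·0.2352/(0.02674·1354·1105)) = 1.408 m/s.

V ≈ 1.408 m/s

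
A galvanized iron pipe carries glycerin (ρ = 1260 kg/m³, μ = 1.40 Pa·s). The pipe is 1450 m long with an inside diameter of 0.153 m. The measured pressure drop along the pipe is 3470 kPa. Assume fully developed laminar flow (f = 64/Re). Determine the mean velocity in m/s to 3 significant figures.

V ≈ 1.25 m/s

For laminar flow, f = 64/Re with Re = ρVD/μ, so Darcy-Weisbach reduces to ΔP = 32μLV/D². Solving for V: V = ΔP·D²/(32μL) = 3.47e+06·(0.153)²/(32·1.4·1450) = 1.25 m/s.
Check: Re = ρVD/μ = 1260·1.25·0.153/1.4 = 172.2 < 2300, so the laminar assumption holds.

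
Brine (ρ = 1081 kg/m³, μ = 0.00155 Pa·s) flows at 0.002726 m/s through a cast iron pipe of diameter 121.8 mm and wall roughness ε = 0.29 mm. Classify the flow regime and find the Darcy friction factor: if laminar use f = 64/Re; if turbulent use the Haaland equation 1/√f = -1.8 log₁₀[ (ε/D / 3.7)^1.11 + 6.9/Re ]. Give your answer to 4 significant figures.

f ≈ 0.2764

Re = ρVD/μ = 1081·0.002726·0.1218/0.00155 = 231.6.
Re < 2300 → laminar, so f = 64/Re = 0.2764 (roughness is irrelevant in laminar flow).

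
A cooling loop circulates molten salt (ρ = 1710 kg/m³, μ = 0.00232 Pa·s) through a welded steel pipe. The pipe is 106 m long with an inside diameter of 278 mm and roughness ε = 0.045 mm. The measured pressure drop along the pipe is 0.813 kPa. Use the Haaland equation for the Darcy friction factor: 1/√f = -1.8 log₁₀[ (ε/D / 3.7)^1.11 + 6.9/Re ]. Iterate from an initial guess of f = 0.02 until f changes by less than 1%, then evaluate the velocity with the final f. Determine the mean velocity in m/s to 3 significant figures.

V ≈ 0.356 m/s

Rearranging Darcy-Weisbach: V = √(2·ΔP·D/(f·L·ρ)). With ε/D = 4.5e-05/0.278 = 0.000162, iterate starting from f = 0.02:
  f = 0.02 → V = √(2·813·0.278/(0.02·106·1710)) = 0.3531 m/s; Re = ρVD/μ = 7.236e+04; f → 0.01969
  f = 0.01969 → V = 0.3559 m/s; Re = 7.292e+04; f → 0.01966
Converged (Δf/f < 1%). With the final f = 0.01966: V = √(2·813·0.278/(0.01966·106·1710)) = 0.3561 m/s.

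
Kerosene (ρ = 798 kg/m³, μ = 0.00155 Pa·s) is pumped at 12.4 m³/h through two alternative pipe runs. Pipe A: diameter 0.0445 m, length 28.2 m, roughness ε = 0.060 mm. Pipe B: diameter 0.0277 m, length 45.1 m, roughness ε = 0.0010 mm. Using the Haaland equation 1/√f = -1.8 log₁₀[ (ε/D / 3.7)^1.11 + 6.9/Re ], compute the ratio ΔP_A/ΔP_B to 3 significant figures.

Pipe A: V = Q/A = 0.003444/0.001555 = 2.215 m/s; Re = 5.074e+04; ε/D = 0.00135; Haaland → f = 0.02463; ΔP_A = f(L/D)(ρV²/2) = 3.055e+04 Pa.
Pipe B: V = Q/A = 0.003444/0.0006026 = 5.716 m/s; Re = 8.151e+04; ε/D = 3.61e-05; Haaland → f = 0.01874; ΔP_B = f(L/D)(ρV²/2) = 3.977e+05 Pa.
ΔP_A/ΔP_B = 3.055e+04/3.977e+05 = 0.0768.

ΔP_A/ΔP_B ≈ 0.0768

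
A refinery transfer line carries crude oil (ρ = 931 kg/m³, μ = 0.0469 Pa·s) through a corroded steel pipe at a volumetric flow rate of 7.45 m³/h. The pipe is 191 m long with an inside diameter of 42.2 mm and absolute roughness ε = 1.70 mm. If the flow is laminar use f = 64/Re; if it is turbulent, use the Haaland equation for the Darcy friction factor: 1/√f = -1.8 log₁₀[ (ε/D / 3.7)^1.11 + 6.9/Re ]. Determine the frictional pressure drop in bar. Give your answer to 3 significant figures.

ΔP ≈ 2.38 bar

Q = 7.45 m³/h = 7.45/3600 = 0.002069 m³/s.
Cross-sectional area A = πD²/4 = π(0.0422)²/4 = 0.001399 m²; mean velocity V = Q/A = 0.002069/0.001399 = 1.48 m/s.
Reynolds number Re = ρVD/μ = 931 · 1.48 · 0.0422 / 0.0469 = 1239.
Re < 2300 → laminar flow, so f = 64/Re = 64/1239 = 0.05164 (the turbulent correlation is not needed).
Darcy-Weisbach: ΔP = f(L/D)(ρV²/2) = 0.05164·(191/0.0422)·(931·1.48²/2) = 0.05164·4526·1019 = 2.382e+05 Pa.
ΔP = 2.382e+05 Pa = 2.38 bar.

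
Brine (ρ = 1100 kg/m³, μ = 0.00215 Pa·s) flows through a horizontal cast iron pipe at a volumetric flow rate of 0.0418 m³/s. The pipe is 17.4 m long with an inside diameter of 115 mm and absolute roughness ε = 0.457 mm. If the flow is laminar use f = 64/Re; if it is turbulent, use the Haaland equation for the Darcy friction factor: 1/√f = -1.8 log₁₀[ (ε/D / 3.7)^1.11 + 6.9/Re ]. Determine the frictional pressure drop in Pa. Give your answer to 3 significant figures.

ΔP ≈ 38900 Pa

Cross-sectional area A = πD²/4 = π(0.115)²/4 = 0.01039 m²; mean velocity V = Q/A = 0.0418/0.01039 = 4.024 m/s.
Reynolds number Re = ρVD/μ = 1100 · 4.024 · 0.115 / 0.00215 = 2.368e+05.
Re > 4000 → turbulent. Relative roughness ε/D = 0.000457/0.115 = 0.00397. Haaland: 1/√f = -1.8 log₁₀[(0.00397/3.7)^1.11 + 6.9/2.368e+05] = -1.8 log₁₀[0.000506 + 2.91e-05] = 5.888, so f = 0.02884.
Darcy-Weisbach: ΔP = f(L/D)(ρV²/2) = 0.02884·(17.4/0.115)·(1100·4.024²/2) = 0.02884·151.3·8907 = 3.887e+04 Pa.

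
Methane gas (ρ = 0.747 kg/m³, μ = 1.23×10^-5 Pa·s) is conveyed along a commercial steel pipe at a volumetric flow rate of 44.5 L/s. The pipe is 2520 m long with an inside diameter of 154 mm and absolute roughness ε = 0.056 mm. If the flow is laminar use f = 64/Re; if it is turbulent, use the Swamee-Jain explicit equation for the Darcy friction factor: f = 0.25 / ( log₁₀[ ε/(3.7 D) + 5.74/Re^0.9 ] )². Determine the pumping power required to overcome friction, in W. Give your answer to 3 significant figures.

P ≈ 40.4 W

Q = 44.5 L/s = 44.5/1000 = 0.0445 m³/s.
Cross-sectional area A = πD²/4 = π(0.154)²/4 = 0.01863 m²; mean velocity V = Q/A = 0.0445/0.01863 = 2.389 m/s.
Reynolds number Re = ρVD/μ = 0.747 · 2.389 · 0.154 / 1.23e-05 = 2.234e+04.
Re > 4000 → turbulent. Relative roughness ε/D = 5.6e-05/0.154 = 0.000364. Swamee-Jain: f = 0.25/(log₁₀[0.000364/3.7 + 5.74/2.234e+04^0.9])² = 0.25/(log₁₀[9.83e-05 + 0.000699])² = 0.25/(-3.098)² = 0.02604.
Darcy-Weisbach: ΔP = f(L/D)(ρV²/2) = 0.02604·(2520/0.154)·(0.747·2.389²/2) = 0.02604·1.636e+04·2.132 = 908.5 Pa.
Pumping power P = QΔP = 0.0445·908.5 = 40.43 W = 40.4 W.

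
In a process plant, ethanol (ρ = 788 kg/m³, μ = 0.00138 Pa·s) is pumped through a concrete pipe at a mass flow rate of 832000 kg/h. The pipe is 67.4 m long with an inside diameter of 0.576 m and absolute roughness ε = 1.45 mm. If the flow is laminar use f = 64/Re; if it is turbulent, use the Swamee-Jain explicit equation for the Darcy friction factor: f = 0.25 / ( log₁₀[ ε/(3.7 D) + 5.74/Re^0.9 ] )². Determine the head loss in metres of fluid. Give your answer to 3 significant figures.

h_f ≈ 0.192 m

ṁ = 832000 kg/h = 832000/3600 = 231.1 kg/s.
A = πD²/4 = π(0.576)²/4 = 0.2606 m²; mean velocity V = ṁ/(ρA) = 231.1/(788 · 0.2606) = 1.126 m/s.
Reynolds number Re = ρVD/μ = 788 · 1.126 · 0.576 / 0.00138 = 3.702e+05.
Re > 4000 → turbulent. Relative roughness ε/D = 0.00145/0.576 = 0.00252. Swamee-Jain: f = 0.25/(log₁₀[0.00252/3.7 + 5.74/3.702e+05^0.9])² = 0.25/(log₁₀[0.00068 + 5.59e-05])² = 0.25/(-3.133)² = 0.02547.
Darcy-Weisbach: ΔP = f(L/D)(ρV²/2) = 0.02547·(67.4/0.576)·(788·1.126²/2) = 0.02547·117·499.1 = 1488 Pa.
Head loss h_f = ΔP/(ρg) = 1488/(788·9.81) = 0.192 m.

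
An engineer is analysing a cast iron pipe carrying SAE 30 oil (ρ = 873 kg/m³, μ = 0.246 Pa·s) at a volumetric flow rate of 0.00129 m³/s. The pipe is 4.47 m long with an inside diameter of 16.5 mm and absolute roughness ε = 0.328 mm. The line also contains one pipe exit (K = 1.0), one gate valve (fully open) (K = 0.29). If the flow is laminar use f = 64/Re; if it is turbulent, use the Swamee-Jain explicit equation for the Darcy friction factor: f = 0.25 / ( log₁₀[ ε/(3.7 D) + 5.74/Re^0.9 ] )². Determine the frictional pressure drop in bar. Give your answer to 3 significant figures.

Cross-sectional area A = πD²/4 = π(0.0165)²/4 = 0.0002138 m²; mean velocity V = Q/A = 0.00129/0.0002138 = 6.033 m/s.
Reynolds number Re = ρVD/μ = 873 · 6.033 · 0.0165 / 0.246 = 353.3.
Re < 2300 → laminar flow, so f = 64/Re = 64/353.3 = 0.1812 (the turbulent correlation is not needed).
Total minor-loss coefficient ΣK = 1·1 + 1·0.29 = 1.29.
ΔP = [f·L/D + ΣK]·(ρV²/2) = [0.1812·4.47/0.0165 + 1.29]·(873·6.033²/2) = [49.08 + 1.29]·1.589e+04 = 8.002e+05 Pa.
ΔP = 8.002e+05 Pa = 8.00 bar.

ΔP ≈ 8.00 bar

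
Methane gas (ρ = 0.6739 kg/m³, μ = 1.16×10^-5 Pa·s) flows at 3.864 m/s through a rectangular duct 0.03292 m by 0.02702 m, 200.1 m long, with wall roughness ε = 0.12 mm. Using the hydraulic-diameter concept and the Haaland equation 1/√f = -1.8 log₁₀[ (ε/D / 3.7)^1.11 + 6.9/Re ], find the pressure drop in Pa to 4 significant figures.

Hydraulic diameter D_h = 4A/P = 4·(0.03292·0.02702)/(2·(0.03292+0.02702)) = 0.003558/0.1199 = 0.02968 m.
Re = ρVD_h/μ = 0.6739·3.864·0.02968/1.16e-05 = 6662.
ε/D_h = 0.00012/0.02968 = 0.00404; Haaland gives 1/√f = -1.8 log₁₀[0.000516+0.00104] = 5.057, so f = 0.03911.
ΔP = f(L/D_h)(ρV²/2) = 0.03911·200.1/0.02968·5.031 = 1327 Pa.

ΔP ≈ 1327 Pa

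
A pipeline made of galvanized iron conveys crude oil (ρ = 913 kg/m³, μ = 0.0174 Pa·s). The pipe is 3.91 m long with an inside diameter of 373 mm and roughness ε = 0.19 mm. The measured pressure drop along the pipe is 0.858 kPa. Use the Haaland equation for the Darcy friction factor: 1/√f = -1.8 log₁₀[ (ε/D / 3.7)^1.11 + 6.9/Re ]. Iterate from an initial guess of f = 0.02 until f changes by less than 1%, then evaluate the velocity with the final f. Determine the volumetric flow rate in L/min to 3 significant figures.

Rearranging Darcy-Weisbach: V = √(2·ΔP·D/(f·L·ρ)). With ε/D = 0.00019/0.373 = 0.000509, iterate starting from f = 0.02:
  f = 0.02 → V = √(2·858·0.373/(0.02·3.91·913)) = 2.994 m/s; Re = ρVD/μ = 5.86e+04; f → 0.02171
  f = 0.02171 → V = 2.874 m/s; Re = 5.625e+04; f → 0.02185
Converged (Δf/f < 1%). With the final f = 0.02185: V = √(2·858·0.373/(0.02185·3.91·913)) = 2.865 m/s.
Q = V·A = 2.865·(π/4·0.373²) = 0.313 m³/s = 18800 L/min.

Q ≈ 18800 L/min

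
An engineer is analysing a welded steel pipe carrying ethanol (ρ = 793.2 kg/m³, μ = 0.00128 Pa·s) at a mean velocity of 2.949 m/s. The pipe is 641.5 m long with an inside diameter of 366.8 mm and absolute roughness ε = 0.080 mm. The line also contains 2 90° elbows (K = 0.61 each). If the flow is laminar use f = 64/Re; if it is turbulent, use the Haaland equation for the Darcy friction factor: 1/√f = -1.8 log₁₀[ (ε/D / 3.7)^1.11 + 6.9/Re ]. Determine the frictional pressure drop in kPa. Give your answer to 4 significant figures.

Reynolds number Re = ρVD/μ = 793.2 · 2.949 · 0.3668 / 0.00128 = 6.703e+05.
Re > 4000 → turbulent. Relative roughness ε/D = 8e-05/0.3668 = 0.000218. Haaland: 1/√f = -1.8 log₁₀[(0.000218/3.7)^1.11 + 6.9/6.703e+05] = -1.8 log₁₀[2.02e-05 + 1.03e-05] = 8.129, so f = 0.01513.
Total minor-loss coefficient ΣK = 2·0.61 = 1.22.
ΔP = [f·L/D + ΣK]·(ρV²/2) = [0.01513·641.5/0.3668 + 1.22]·(793.2·2.949²/2) = [26.47 + 1.22]·3449 = 9.55e+04 Pa.
ΔP = 9.55e+04 Pa = 95.50 kPa.

ΔP ≈ 95.50 kPa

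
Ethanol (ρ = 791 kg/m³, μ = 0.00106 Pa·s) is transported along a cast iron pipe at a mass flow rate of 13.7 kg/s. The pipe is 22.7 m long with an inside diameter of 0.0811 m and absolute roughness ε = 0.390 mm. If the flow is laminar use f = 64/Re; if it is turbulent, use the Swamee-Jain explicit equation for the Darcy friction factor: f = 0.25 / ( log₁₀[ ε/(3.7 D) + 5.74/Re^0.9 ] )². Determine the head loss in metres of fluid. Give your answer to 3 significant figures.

A = πD²/4 = π(0.0811)²/4 = 0.005166 m²; mean velocity V = ṁ/(ρA) = 13.7/(791 · 0.005166) = 3.353 m/s.
Reynolds number Re = ρVD/μ = 791 · 3.353 · 0.0811 / 0.00106 = 2.029e+05.
Re > 4000 → turbulent. Relative roughness ε/D = 0.00039/0.0811 = 0.00481. Swamee-Jain: f = 0.25/(log₁₀[0.00481/3.7 + 5.74/2.029e+05^0.9])² = 0.25/(log₁₀[0.0013 + 9.6e-05])² = 0.25/(-2.855)² = 0.03067.
Darcy-Weisbach: ΔP = f(L/D)(ρV²/2) = 0.03067·(22.7/0.0811)·(791·3.353²/2) = 0.03067·279.9·4446 = 3.816e+04 Pa.
Head loss h_f = ΔP/(ρg) = 3.816e+04/(791·9.81) = 4.92 m.

h_f ≈ 4.92 m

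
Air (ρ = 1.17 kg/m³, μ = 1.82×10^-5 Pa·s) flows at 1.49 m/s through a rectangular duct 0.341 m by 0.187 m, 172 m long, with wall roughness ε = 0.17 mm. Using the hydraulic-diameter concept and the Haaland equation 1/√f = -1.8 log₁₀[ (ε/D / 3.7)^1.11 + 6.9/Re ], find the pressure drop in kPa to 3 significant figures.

ΔP ≈ 0.0243 kPa

Hydraulic diameter D_h = 4A/P = 4·(0.341·0.187)/(2·(0.341+0.187)) = 0.2551/1.056 = 0.2415 m.
Re = ρVD_h/μ = 1.17·1.49·0.2415/1.82e-05 = 2.314e+04.
ε/D_h = 0.00017/0.2415 = 0.000704; Haaland gives 1/√f = -1.8 log₁₀[7.41e-05+0.000298] = 6.172, so f = 0.02625.
ΔP = f(L/D_h)(ρV²/2) = 0.02625·172/0.2415·1.299 = 24.28 Pa.
ΔP = 0.0243 kPa.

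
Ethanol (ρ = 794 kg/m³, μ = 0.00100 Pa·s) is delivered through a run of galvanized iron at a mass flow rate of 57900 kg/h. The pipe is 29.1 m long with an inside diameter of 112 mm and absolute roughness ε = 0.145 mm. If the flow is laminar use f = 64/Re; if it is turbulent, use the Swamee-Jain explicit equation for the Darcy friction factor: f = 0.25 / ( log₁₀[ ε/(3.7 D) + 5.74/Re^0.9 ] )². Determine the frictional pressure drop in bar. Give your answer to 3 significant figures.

ṁ = 57900 kg/h = 57900/3600 = 16.08 kg/s.
A = πD²/4 = π(0.112)²/4 = 0.009852 m²; mean velocity V = ṁ/(ρA) = 16.08/(794 · 0.009852) = 2.056 m/s.
Reynolds number Re = ρVD/μ = 794 · 2.056 · 0.112 / 0.001 = 1.828e+05.
Re > 4000 → turbulent. Relative roughness ε/D = 0.000145/0.112 = 0.00129. Swamee-Jain: f = 0.25/(log₁₀[0.00129/3.7 + 5.74/1.828e+05^0.9])² = 0.25/(log₁₀[0.00035 + 0.000105])² = 0.25/(-3.342)² = 0.02239.
Darcy-Weisbach: ΔP = f(L/D)(ρV²/2) = 0.02239·(29.1/0.112)·(794·2.056²/2) = 0.02239·259.8·1678 = 9762 Pa.
ΔP = 9762 Pa = 0.0976 bar.

ΔP ≈ 0.0976 bar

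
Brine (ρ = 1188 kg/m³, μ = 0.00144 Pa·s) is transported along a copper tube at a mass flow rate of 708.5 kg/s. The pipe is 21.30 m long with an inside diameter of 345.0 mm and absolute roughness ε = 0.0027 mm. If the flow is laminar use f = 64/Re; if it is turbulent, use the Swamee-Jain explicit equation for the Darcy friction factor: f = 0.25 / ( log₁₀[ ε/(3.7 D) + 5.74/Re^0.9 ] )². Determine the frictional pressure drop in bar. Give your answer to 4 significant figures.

ΔP ≈ 0.1613 bar

A = πD²/4 = π(0.345)²/4 = 0.09348 m²; mean velocity V = ṁ/(ρA) = 708.5/(1188 · 0.09348) = 6.38 m/s.
Reynolds number Re = ρVD/μ = 1188 · 6.38 · 0.345 / 0.00144 = 1.816e+06.
Re > 4000 → turbulent. Relative roughness ε/D = 2.7e-06/0.345 = 7.83e-06. Swamee-Jain: f = 0.25/(log₁₀[7.83e-06/3.7 + 5.74/1.816e+06^0.9])² = 0.25/(log₁₀[2.12e-06 + 1.34e-05])² = 0.25/(-4.81)² = 0.0108.
Darcy-Weisbach: ΔP = f(L/D)(ρV²/2) = 0.0108·(21.3/0.345)·(1188·6.38²/2) = 0.0108·61.74·2.418e+04 = 1.613e+04 Pa.
ΔP = 1.613e+04 Pa = 0.1613 bar.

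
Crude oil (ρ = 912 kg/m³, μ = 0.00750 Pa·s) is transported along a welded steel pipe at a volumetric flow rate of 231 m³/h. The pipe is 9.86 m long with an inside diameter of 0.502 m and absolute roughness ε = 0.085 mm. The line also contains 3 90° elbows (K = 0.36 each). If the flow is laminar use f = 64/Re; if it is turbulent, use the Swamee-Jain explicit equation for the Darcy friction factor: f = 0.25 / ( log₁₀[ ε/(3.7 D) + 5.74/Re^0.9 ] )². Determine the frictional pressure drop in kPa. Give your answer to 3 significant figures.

ΔP ≈ 0.0765 kPa

Q = 231 m³/h = 231/3600 = 0.06417 m³/s.
Cross-sectional area A = πD²/4 = π(0.502)²/4 = 0.1979 m²; mean velocity V = Q/A = 0.06417/0.1979 = 0.3242 m/s.
Reynolds number Re = ρVD/μ = 912 · 0.3242 · 0.502 / 0.0075 = 1.979e+04.
Re > 4000 → turbulent. Relative roughness ε/D = 8.5e-05/0.502 = 0.000169. Swamee-Jain: f = 0.25/(log₁₀[0.000169/3.7 + 5.74/1.979e+04^0.9])² = 0.25/(log₁₀[4.58e-05 + 0.00078])² = 0.25/(-3.083)² = 0.0263.
Total minor-loss coefficient ΣK = 3·0.36 = 1.08.
ΔP = [f·L/D + ΣK]·(ρV²/2) = [0.0263·9.86/0.502 + 1.08]·(912·0.3242²/2) = [0.5166 + 1.08]·47.93 = 76.52 Pa.
ΔP = 76.52 Pa = 0.0765 kPa.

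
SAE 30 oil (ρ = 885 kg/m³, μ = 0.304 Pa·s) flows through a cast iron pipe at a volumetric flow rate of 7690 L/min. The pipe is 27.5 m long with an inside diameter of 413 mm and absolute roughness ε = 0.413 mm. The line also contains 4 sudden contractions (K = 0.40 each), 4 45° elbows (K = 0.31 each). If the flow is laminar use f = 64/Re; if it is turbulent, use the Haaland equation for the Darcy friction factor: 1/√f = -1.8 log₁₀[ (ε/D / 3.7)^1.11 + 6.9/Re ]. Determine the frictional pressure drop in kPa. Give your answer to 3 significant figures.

Q = 7690 L/min = 7690/60000 = 0.1282 m³/s.
Cross-sectional area A = πD²/4 = π(0.413)²/4 = 0.134 m²; mean velocity V = Q/A = 0.1282/0.134 = 0.9567 m/s.
Reynolds number Re = ρVD/μ = 885 · 0.9567 · 0.413 / 0.304 = 1150.
Re < 2300 → laminar flow, so f = 64/Re = 64/1150 = 0.05564 (the turbulent correlation is not needed).
Total minor-loss coefficient ΣK = 4·0.4 + 4·0.31 = 2.84.
ΔP = [f·L/D + ΣK]·(ρV²/2) = [0.05564·27.5/0.413 + 2.84]·(885·0.9567²/2) = [3.705 + 2.84]·405 = 2651 Pa.
ΔP = 2651 Pa = 2.65 kPa.

ΔP ≈ 2.65 kPa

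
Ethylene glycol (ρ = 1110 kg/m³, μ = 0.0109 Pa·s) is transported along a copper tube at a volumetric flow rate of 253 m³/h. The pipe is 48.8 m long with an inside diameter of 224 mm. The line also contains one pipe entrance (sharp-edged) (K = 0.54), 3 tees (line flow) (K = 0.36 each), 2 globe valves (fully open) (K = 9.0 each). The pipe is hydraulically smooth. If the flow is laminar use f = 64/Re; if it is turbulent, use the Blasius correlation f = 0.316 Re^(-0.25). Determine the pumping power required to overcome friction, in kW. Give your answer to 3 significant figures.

P ≈ 3.04 kW

Q = 253 m³/h = 253/3600 = 0.07028 m³/s.
Cross-sectional area A = πD²/4 = π(0.224)²/4 = 0.03941 m²; mean velocity V = Q/A = 0.07028/0.03941 = 1.783 m/s.
Reynolds number Re = ρVD/μ = 1110 · 1.783 · 0.224 / 0.0109 = 4.068e+04.
Re > 4000 → turbulent. Smooth-pipe (Blasius): f = 0.316 Re^(-0.25) = 0.316/(4.068e+04)^0.25 = 0.02225.
Total minor-loss coefficient ΣK = 1·0.54 + 3·0.36 + 2·9 = 19.6.
ΔP = [f·L/D + ΣK]·(ρV²/2) = [0.02225·48.8/0.224 + 19.6]·(1110·1.783²/2) = [4.847 + 19.6]·1765 = 4.319e+04 Pa.
Pumping power P = QΔP = 0.07028·4.319e+04 = 3035 W = 3.04 kW.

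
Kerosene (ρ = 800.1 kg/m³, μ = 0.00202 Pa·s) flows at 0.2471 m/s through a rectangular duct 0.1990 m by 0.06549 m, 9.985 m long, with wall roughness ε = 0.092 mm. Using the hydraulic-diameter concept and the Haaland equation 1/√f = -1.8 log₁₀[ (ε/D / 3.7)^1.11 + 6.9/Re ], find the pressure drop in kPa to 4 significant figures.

ΔP ≈ 0.08011 kPa

Hydraulic diameter D_h = 4A/P = 4·(0.199·0.06549)/(2·(0.199+0.06549)) = 0.05213/0.529 = 0.09855 m.
Re = ρVD_h/μ = 800.1·0.2471·0.09855/0.00202 = 9645.
ε/D_h = 9.2e-05/0.09855 = 0.000934; Haaland gives 1/√f = -1.8 log₁₀[0.000101+0.000715] = 5.558, so f = 0.03237.
ΔP = f(L/D_h)(ρV²/2) = 0.03237·9.985/0.09855·24.43 = 80.11 Pa.
ΔP = 0.08011 kPa.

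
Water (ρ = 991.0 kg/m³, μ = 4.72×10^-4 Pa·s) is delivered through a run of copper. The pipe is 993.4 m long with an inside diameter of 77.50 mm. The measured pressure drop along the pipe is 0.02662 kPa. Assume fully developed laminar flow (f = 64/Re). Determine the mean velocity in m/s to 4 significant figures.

For laminar flow, f = 64/Re with Re = ρVD/μ, so Darcy-Weisbach reduces to ΔP = 32μLV/D². Solving for V: V = ΔP·D²/(32μL) = 26.62·(0.0775)²/(32·0.000472·993.4) = 0.01066 m/s.
Check: Re = ρVD/μ = 991·0.01066·0.0775/0.000472 = 1734 < 2300, so the laminar assumption holds.

V ≈ 0.01066 m/s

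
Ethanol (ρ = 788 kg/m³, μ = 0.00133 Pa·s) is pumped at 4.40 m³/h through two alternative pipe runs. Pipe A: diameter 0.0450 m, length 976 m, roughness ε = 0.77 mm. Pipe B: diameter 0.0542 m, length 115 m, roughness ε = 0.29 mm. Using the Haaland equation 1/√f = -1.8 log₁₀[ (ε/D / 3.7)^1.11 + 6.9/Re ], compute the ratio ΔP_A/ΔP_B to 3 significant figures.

ΔP_A/ΔP_B ≈ 29.2

Pipe A: V = Q/A = 0.001222/0.00159 = 0.7685 m/s; Re = 2.049e+04; ε/D = 0.0171; Haaland → f = 0.04791; ΔP_A = f(L/D)(ρV²/2) = 2.418e+05 Pa.
Pipe B: V = Q/A = 0.001222/0.002307 = 0.5297 m/s; Re = 1.701e+04; ε/D = 0.00535; Haaland → f = 0.03535; ΔP_B = f(L/D)(ρV²/2) = 8294 Pa.
ΔP_A/ΔP_B = 2.418e+05/8294 = 29.2.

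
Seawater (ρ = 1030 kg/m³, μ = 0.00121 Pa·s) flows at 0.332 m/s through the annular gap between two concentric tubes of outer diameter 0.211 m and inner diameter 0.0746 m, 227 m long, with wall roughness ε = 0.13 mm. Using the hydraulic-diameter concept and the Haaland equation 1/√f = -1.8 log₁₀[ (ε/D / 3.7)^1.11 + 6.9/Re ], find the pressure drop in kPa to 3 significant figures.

ΔP ≈ 2.32 kPa

Hydraulic diameter D_h = 4A/P = D_o - D_i = 0.211 - 0.0746 = 0.1364 m.
Re = ρVD_h/μ = 1030·0.332·0.1364/0.00121 = 3.855e+04.
ε/D_h = 0.00013/0.1364 = 0.000953; Haaland gives 1/√f = -1.8 log₁₀[0.000104+0.000179] = 6.387, so f = 0.02451.
ΔP = f(L/D_h)(ρV²/2) = 0.02451·227/0.1364·56.77 = 2316 Pa.
ΔP = 2.32 kPa.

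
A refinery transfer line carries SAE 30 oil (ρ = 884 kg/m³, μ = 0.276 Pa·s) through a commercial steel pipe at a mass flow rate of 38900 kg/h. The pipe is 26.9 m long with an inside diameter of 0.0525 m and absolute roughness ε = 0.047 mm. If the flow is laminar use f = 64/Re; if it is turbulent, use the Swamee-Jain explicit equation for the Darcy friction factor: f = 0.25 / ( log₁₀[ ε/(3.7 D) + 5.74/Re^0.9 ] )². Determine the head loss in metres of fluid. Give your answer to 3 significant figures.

h_f ≈ 56.1 m

ṁ = 38900 kg/h = 38900/3600 = 10.81 kg/s.
A = πD²/4 = π(0.0525)²/4 = 0.002165 m²; mean velocity V = ṁ/(ρA) = 10.81/(884 · 0.002165) = 5.647 m/s.
Reynolds number Re = ρVD/μ = 884 · 5.647 · 0.0525 / 0.276 = 949.5.
Re < 2300 → laminar flow, so f = 64/Re = 64/949.5 = 0.0674 (the turbulent correlation is not needed).
Darcy-Weisbach: ΔP = f(L/D)(ρV²/2) = 0.0674·(26.9/0.0525)·(884·5.647²/2) = 0.0674·512.4·1.409e+04 = 4.867e+05 Pa.
Head loss h_f = ΔP/(ρg) = 4.867e+05/(884·9.81) = 56.1 m.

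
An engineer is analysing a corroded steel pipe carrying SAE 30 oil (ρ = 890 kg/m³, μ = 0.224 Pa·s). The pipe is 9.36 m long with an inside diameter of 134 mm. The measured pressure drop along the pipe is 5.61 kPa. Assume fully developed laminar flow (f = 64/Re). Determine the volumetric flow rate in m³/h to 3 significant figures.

Q ≈ 76.2 m³/h

For laminar flow, f = 64/Re with Re = ρVD/μ, so Darcy-Weisbach reduces to ΔP = 32μLV/D². Solving for V: V = ΔP·D²/(32μL) = 5610·(0.134)²/(32·0.224·9.36) = 1.501 m/s.
Check: Re = ρVD/μ = 890·1.501·0.134/0.224 = 799.4 < 2300, so the laminar assumption holds.
Q = V·A = 1.501·(π/4·0.134²) = 0.02117 m³/s = 76.2 m³/h.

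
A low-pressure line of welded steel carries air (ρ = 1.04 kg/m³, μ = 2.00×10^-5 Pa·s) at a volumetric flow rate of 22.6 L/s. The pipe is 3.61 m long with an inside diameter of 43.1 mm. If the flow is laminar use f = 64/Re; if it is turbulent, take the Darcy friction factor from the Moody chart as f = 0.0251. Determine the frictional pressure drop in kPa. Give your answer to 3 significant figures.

Q = 22.6 L/s = 22.6/1000 = 0.0226 m³/s.
Cross-sectional area A = πD²/4 = π(0.0431)²/4 = 0.001459 m²; mean velocity V = Q/A = 0.0226/0.001459 = 15.49 m/s.
Reynolds number Re = ρVD/μ = 1.04 · 15.49 · 0.0431 / 2e-05 = 3.472e+04.
Re > 4000 → turbulent; use the Moody-chart value f = 0.0251.
Darcy-Weisbach: ΔP = f(L/D)(ρV²/2) = 0.0251·(3.61/0.0431)·(1.04·15.49²/2) = 0.0251·83.76·124.8 = 262.3 Pa.
ΔP = 262.3 Pa = 0.262 kPa.

ΔP ≈ 0.262 kPa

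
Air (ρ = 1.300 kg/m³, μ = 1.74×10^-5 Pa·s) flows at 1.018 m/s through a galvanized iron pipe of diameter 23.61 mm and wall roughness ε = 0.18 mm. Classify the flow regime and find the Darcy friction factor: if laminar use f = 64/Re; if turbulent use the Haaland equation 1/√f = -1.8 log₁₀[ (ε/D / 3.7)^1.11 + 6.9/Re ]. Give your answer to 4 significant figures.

Re = ρVD/μ = 1.3·1.018·0.02361/1.74e-05 = 1796.
Re < 2300 → laminar, so f = 64/Re = 0.03564 (roughness is irrelevant in laminar flow).

f ≈ 0.03564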